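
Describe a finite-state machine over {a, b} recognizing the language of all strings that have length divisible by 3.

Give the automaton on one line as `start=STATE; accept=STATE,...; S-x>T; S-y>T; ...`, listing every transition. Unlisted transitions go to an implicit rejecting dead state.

Only the length mod 3 matters, so use a 3-cycle: from any state, every input symbol moves to the next state, wrapping q2 back to q0. Mark q0 accepting.
3 states suffice.
        a   b  
>* q0   q1  q1 
   q1   q2  q2 
   q2   q0  q0 
(> = start, * = accepting)

start=q0; accept=q0; q0-a>q1; q0-b>q1; q1-a>q2; q1-b>q2; q2-a>q0; q2-b>q0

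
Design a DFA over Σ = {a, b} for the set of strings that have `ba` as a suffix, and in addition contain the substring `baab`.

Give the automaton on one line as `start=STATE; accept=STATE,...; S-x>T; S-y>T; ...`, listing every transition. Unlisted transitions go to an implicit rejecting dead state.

Build one automaton per condition and run them in lockstep. One (3 states) tracks how much of the suffix `ba` has currently been matched; the other (5 states) tracks whether and how much of `baab` has been seen. Each combined state is a pair, one component from each; accept when both components accept.
7 states suffice.
        a   b  
>  S0   S0  S1 
   S1   S2  S1 
   S2   S3  S1 
   S3   S0  S4 
   S4   S5  S4 
 * S5   S6  S4 
   S6   S6  S4 
(> = start, * = accepting)

start=S0; accept=S5; S0-a>S0; S0-b>S1; S1-a>S2; S1-b>S1; S2-a>S3; S2-b>S1; S3-a>S0; S3-b>S4; S4-a>S5; S4-b>S4; S5-a>S6; S5-b>S4; S6-a>S6; S6-b>S4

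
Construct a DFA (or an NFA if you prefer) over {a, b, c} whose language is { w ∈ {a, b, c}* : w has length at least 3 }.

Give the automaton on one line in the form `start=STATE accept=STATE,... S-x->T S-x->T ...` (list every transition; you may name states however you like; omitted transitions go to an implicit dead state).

We only need to distinguish lengths 0, 1, …, 3, and '>3'. Chain s0 → s1 → s2 → s3 → s4 on every symbol, with s4 looping. Accepting states: {s3, s4}.
5 states suffice.
        a   b   c  
>  s0   s1  s1  s1 
   s1   s2  s2  s2 
   s2   s3  s3  s3 
 * s3   s4  s4  s4 
 * s4   s4  s4  s4 
(> = start, * = accepting)

start=s0 accept=s3,s4 s0-a->s1 s0-b->s1 s0-c->s1 s1-a->s2 s1-b->s2 s1-c->s2 s2-a->s3 s2-b->s3 s2-c->s3 s3-a->s4 s3-b->s4 s3-c->s4 s4-a->s4 s4-b->s4 s4-c->s4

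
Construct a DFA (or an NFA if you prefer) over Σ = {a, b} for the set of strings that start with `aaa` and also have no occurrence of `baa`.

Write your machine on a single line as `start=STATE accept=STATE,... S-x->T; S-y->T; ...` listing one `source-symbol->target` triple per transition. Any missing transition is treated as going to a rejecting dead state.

start=q0; accept=q5,q7,q8; q0-a->q1; q0-b->q2; q1-a->q3; q1-b->q2; q2-a->q4; q2-b->q2; q3-a->q5; q3-b->q2; q4-a->q6; q4-b->q2; q5-a->q5; q5-b->q7; q6-a->q6; q6-b->q6; q7-a->q8; q7-b->q7; q8-a->q9; q8-b->q7; q9-a->q9; q9-b->q9

Build one automaton per condition and run them in lockstep. The first has 5 states tracking whether the input so far still matches the prefix `aaa`; the second has 4 states tracking partial matches of the forbidden pattern `baa`. A product state is a pair (one from each), accepting exactly when both do.
10 states suffice.
        a   b  
>  q0   q1  q2 
   q1   q3  q2 
   q2   q4  q2 
   q3   q5  q2 
   q4   q6  q2 
 * q5   q5  q7 
   q6   q6  q6 
 * q7   q8  q7 
 * q8   q9  q7 
   q9   q9  q9 
(> = start, * = accepting)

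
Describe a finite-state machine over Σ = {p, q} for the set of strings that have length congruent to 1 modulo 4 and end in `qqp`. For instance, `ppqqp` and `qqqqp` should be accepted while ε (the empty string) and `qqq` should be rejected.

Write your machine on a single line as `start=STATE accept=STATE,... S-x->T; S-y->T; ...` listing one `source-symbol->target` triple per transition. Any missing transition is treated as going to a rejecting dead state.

start=s0; accept=s6; s0-p->s1; s0-q->s1; s1-p->s2; s1-q->s2; s2-p->s3; s2-q->s4; s3-p->s0; s3-q->s0; s4-p->s0; s4-q->s5; s5-p->s6; s5-q->s1; s6-p->s2; s6-q->s2

Build one automaton per condition and run them in lockstep. One (4 states) tracks the input length modulo 4; the other (4 states) tracks how much of the suffix `qqp` has currently been matched. Each combined state is a pair, one component from each; accept when both components accept. After merging equivalent states the machine shrinks.
A 7-state machine:
        p   q  
>  s0   s1  s1 
   s1   s2  s2 
   s2   s3  s4 
   s3   s0  s0 
   s4   s0  s5 
   s5   s6  s1 
 * s6   s2  s2 
(> = start, * = accepting)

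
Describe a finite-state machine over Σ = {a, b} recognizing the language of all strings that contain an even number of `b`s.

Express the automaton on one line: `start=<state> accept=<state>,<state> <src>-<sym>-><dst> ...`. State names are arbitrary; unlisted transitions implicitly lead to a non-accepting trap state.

start=S0 accept=S0 S0-a->S0 S0-b->S1 S1-a->S1 S1-b->S0

The only thing that matters is how many `b`s have appeared, reduced mod 2. Use one state per residue: S0 for 0, …, S1 for 1. Reading `b` moves to the next residue; anything else stays put. S0 is accepting.
        a   b  
>* S0   S0  S1 
   S1   S1  S0 
(> = start, * = accepting)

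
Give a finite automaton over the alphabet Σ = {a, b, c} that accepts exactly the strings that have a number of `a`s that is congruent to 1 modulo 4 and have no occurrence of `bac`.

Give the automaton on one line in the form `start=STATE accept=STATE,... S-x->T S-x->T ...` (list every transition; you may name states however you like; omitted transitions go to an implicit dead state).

Build one automaton per condition and run them in lockstep. One (4 states) tracks the count of `a`s modulo 4; the other (4 states) tracks partial matches of the forbidden pattern `bac`. Each combined state is a pair, one component from each; accept when both components accept.
A 16-state machine:
          a    b    c  
>  q0     q1   q2   q0 
 * q1     q3   q4   q1 
   q2     q5   q2   q0 
   q3     q6   q7   q3 
 * q4     q8   q4   q1 
 * q5     q3   q4   q9 
   q6     q0  q10   q6 
   q7    q11   q7   q3 
   q8     q6   q7  q12 
   q9    q12   q9   q9 
   q10   q13  q10   q6 
   q11    q0  q10  q14 
   q12   q14  q12  q12 
   q13    q1   q2  q15 
   q14   q15  q14  q14 
   q15    q9  q15  q15 
(> = start, * = accepting)

start=q0 accept=q1,q4,q5 q0-a->q1 q0-b->q2 q0-c->q0 q1-a->q3 q1-b->q4 q1-c->q1 q2-a->q5 q2-b->q2 q2-c->q0 q3-a->q6 q3-b->q7 q3-c->q3 q4-a->q8 q4-b->q4 q4-c->q1 q5-a->q3 q5-b->q4 q5-c->q9 q6-a->q0 q6-b->q10 q6-c->q6 q7-a->q11 q7-b->q7 q7-c->q3 q8-a->q6 q8-b->q7 q8-c->q12 q9-a->q12 q9-b->q9 q9-c->q9 q10-a->q13 q10-b->q10 q10-c->q6 q11-a->q0 q11-b->q10 q11-c->q14 q12-a->q14 q12-b->q12 q12-c->q12 q13-a->q1 q13-b->q2 q13-c->q15 q14-a->q15 q14-b->q14 q14-c->q14 q15-a->q9 q15-b->q15 q15-c->q15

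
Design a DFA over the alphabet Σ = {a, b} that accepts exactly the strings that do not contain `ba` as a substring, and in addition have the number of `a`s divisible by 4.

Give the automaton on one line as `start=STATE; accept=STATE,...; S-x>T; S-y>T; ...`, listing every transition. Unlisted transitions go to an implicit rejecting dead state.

Run two small machines in parallel and take their product. The first has 3 states tracking partial matches of the forbidden pattern `ba`; the second has 4 states tracking the count of `a`s modulo 4. A product state is a pair (one from each), accepting exactly when both do. Minimizing collapses redundant product states.
6 states suffice.
        a   b  
>* q0   q1  q2 
   q1   q3  q4 
 * q2   q4  q2 
   q3   q5  q4 
   q4   q4  q4 
   q5   q0  q4 
(> = start, * = accepting)

start=q0; accept=q0,q2; q0-a>q1; q0-b>q2; q1-a>q3; q1-b>q4; q2-a>q4; q2-b>q2; q3-a>q5; q3-b>q4; q4-a>q4; q4-b>q4; q5-a>q0; q5-b>q4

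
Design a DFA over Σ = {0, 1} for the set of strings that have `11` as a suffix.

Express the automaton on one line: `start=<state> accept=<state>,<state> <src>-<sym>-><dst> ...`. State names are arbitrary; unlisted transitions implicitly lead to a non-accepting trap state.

start=S0 accept=S2 S0-0->S0 S0-1->S1 S1-0->S0 S1-1->S2 S2-0->S0 S2-1->S2

Let each state record the length of the longest suffix of the input read so far that is also a prefix of `11`. S1 means the last symbol is `1`; S2 means the last 2 symbols are `11`. Accept only at S2, where the string currently ends in `11`.
A 3-state machine:
        0   1  
>  S0   S0  S1 
   S1   S0  S2 
 * S2   S0  S2 
(> = start, * = accepting)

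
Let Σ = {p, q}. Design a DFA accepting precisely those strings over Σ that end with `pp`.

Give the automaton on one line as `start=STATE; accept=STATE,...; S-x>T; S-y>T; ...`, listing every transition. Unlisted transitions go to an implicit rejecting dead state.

Let each state record the length of the longest suffix of the input read so far that is also a prefix of `pp`. S1 means the last symbol is `p`; S2 means the last 2 symbols are `pp`. Accept only at S2, where the string currently ends in `pp`.
        p   q  
>  S0   S1  S0 
   S1   S2  S0 
 * S2   S2  S0 
(> = start, * = accepting)

start=S0; accept=S2; S0-p>S1; S0-q>S0; S1-p>S2; S1-q>S0; S2-p>S2; S2-q>S0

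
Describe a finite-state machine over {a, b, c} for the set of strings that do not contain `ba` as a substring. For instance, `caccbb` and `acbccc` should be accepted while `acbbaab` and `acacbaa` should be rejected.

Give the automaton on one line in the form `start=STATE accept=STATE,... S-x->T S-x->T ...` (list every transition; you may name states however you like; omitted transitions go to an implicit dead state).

start=q0 accept=q0,q1 q0-a->q0 q0-b->q1 q0-c->q0 q1-a->q2 q1-b->q1 q1-c->q0 q2-a->q2 q2-b->q2 q2-c->q2

Track partial matches of the forbidden pattern `ba`. State q2 is a dead state reached once `ba` has occurred; every other state accepts. q0 means no part of `ba` is currently matched.
A 3-state machine:
        a   b   c  
>* q0   q0  q1  q0 
 * q1   q2  q1  q0 
   q2   q2  q2  q2 
(> = start, * = accepting)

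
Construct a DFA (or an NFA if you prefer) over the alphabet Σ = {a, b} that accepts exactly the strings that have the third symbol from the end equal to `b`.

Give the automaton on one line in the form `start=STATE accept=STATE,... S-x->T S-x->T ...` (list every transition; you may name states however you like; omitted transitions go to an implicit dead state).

start=s0 accept=s11,s12,s13,s14 s0-a->s1 s0-b->s2 s1-a->s3 s1-b->s4 s2-a->s5 s2-b->s6 s3-a->s7 s3-b->s8 s4-a->s9 s4-b->s10 s5-a->s11 s5-b->s12 s6-a->s13 s6-b->s14 s7-a->s7 s7-b->s8 s8-a->s9 s8-b->s10 s9-a->s11 s9-b->s12 s10-a->s13 s10-b->s14 s11-a->s7 s11-b->s8 s12-a->s9 s12-b->s10 s13-a->s11 s13-b->s12 s14-a->s13 s14-b->s14

Because acceptance depends on a position counted from the end, the machine has to buffer the most recent 3 symbols. Make each state the string of the last up-to-3 symbols read; on input `x` shift the window left and append `x`. Accept when the buffered window has length 3 and begins with `b`.
          a    b  
>  s0     s1   s2 
   s1     s3   s4 
   s2     s5   s6 
   s3     s7   s8 
   s4     s9  s10 
   s5    s11  s12 
   s6    s13  s14 
   s7     s7   s8 
   s8     s9  s10 
   s9    s11  s12 
   s10   s13  s14 
 * s11    s7   s8 
 * s12    s9  s10 
 * s13   s11  s12 
 * s14   s13  s14 
(> = start, * = accepting)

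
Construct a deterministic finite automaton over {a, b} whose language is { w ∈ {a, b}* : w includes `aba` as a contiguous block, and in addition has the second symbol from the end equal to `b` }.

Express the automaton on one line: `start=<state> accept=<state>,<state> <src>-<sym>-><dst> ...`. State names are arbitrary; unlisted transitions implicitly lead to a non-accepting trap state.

start=q0 accept=q3,q6 q0-a->q1 q0-b->q0 q1-a->q1 q1-b->q2 q2-a->q3 q2-b->q0 q3-a->q4 q3-b->q5 q4-a->q4 q4-b->q5 q5-a->q3 q5-b->q6 q6-a->q3 q6-b->q6

Build one automaton per condition and run them in lockstep. The first has 4 states tracking whether and how much of `aba` has been seen; the second has 7 states tracking the last 2 symbols read. A product state is a pair (one from each), accepting exactly when both do. Minimizing collapses redundant product states.
A 7-state machine:
        a   b  
>  q0   q1  q0 
   q1   q1  q2 
   q2   q3  q0 
 * q3   q4  q5 
   q4   q4  q5 
   q5   q3  q6 
 * q6   q3  q6 
(> = start, * = accepting)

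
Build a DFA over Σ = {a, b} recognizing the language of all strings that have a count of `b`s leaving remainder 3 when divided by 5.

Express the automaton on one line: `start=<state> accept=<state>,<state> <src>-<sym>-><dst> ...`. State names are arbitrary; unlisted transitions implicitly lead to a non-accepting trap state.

Keep the running count of `b`s modulo 5: each `b` advances along the cycle q0 → q1 → q2 → q3 → q4 → q0 while other symbols loop. Accept at q3.
        a   b  
>  q0   q0  q1 
   q1   q1  q2 
   q2   q2  q3 
 * q3   q3  q4 
   q4   q4  q0 
(> = start, * = accepting)

start=q0 accept=q3 q0-a->q0 q0-b->q1 q1-a->q1 q1-b->q2 q2-a->q2 q2-b->q3 q3-a->q3 q3-b->q4 q4-a->q4 q4-b->q0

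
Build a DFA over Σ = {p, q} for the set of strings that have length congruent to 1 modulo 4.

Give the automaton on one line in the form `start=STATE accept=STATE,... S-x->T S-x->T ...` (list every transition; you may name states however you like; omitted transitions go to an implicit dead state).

Only the length mod 4 matters, so use a 4-cycle: from any state, every input symbol moves to the next state, wrapping s3 back to s0. Mark s1 accepting.
4 states suffice.
        p   q  
>  s0   s1  s1 
 * s1   s2  s2 
   s2   s3  s3 
   s3   s0  s0 
(> = start, * = accepting)

start=s0 accept=s1 s0-p->s1 s0-q->s1 s1-p->s2 s1-q->s2 s2-p->s3 s2-q->s3 s3-p->s0 s3-q->s0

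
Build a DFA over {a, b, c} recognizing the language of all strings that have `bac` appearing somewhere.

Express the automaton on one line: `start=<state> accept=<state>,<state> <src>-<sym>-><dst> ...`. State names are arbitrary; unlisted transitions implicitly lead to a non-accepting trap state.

start=q0 accept=q3 q0-a->q0 q0-b->q1 q0-c->q0 q1-a->q2 q1-b->q1 q1-c->q0 q2-a->q0 q2-b->q1 q2-c->q3 q3-a->q3 q3-b->q3 q3-c->q3

States q0..q2 record the length of the longest prefix of `bac` that matches the current input suffix. Reaching q3 means `bac` has been seen, and we stay there forever. Accept from q3.
4 states suffice.
        a   b   c  
>  q0   q0  q1  q0 
   q1   q2  q1  q0 
   q2   q0  q1  q3 
 * q3   q3  q3  q3 
(> = start, * = accepting)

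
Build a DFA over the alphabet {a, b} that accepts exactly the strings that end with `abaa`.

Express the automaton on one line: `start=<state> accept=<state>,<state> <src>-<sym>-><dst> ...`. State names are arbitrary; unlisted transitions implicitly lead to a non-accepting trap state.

start=q0 accept=q4 q0-a->q1 q0-b->q0 q1-a->q1 q1-b->q2 q2-a->q3 q2-b->q0 q3-a->q4 q3-b->q2 q4-a->q1 q4-b->q2

Let each state record the length of the longest suffix of the input read so far that is also a prefix of `abaa`. q1 means the last symbol is `a`; q2 means the last 2 symbols are `ab`; q3 means the last 3 symbols are `aba`; q4 means the last 4 symbols are `abaa`. Accept only at q4, where the string currently ends in `abaa`.
5 states suffice.
        a   b  
>  q0   q1  q0 
   q1   q1  q2 
   q2   q3  q0 
   q3   q4  q2 
 * q4   q1  q2 
(> = start, * = accepting)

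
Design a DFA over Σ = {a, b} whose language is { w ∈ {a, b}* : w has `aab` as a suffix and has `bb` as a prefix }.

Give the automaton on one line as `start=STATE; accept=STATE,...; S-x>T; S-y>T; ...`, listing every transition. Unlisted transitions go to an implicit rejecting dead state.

start=S0; accept=S6; S0-a>S1; S0-b>S2; S1-a>S1; S1-b>S1; S2-a>S1; S2-b>S3; S3-a>S4; S3-b>S3; S4-a>S5; S4-b>S3; S5-a>S5; S5-b>S6; S6-a>S4; S6-b>S3

Build one automaton per condition and run them in lockstep. The first has 4 states tracking how much of the suffix `aab` has currently been matched; the second has 4 states tracking whether the input so far still matches the prefix `bb`. A product state is a pair (one from each), accepting exactly when both do. Equivalent product states are then merged.
7 states suffice.
        a   b  
>  S0   S1  S2 
   S1   S1  S1 
   S2   S1  S3 
   S3   S4  S3 
   S4   S5  S3 
   S5   S5  S6 
 * S6   S4  S3 
(> = start, * = accepting)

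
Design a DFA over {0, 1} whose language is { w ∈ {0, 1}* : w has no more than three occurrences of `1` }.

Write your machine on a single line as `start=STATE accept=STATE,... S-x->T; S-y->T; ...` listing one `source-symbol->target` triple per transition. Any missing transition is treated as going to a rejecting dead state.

Only the number of `1`s matters, and only up to 4. Make a chain s0 → s1 → s2 → s3 → s4 advanced by each `1` (with s4 absorbing); every other symbol self-loops. The accepting set is {s0, s1, s2, s3}.
A 5-state machine:
        0   1  
>* s0   s0  s1 
 * s1   s1  s2 
 * s2   s2  s3 
 * s3   s3  s4 
   s4   s4  s4 
(> = start, * = accepting)

start=s0; accept=s0,s1,s2,s3; s0-0->s0; s0-1->s1; s1-0->s1; s1-1->s2; s2-0->s2; s2-1->s3; s3-0->s3; s3-1->s4; s4-0->s4; s4-1->s4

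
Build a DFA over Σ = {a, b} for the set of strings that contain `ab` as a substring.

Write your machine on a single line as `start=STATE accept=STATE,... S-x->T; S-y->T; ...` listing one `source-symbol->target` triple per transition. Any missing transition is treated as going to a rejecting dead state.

States q0..q1 record the length of the longest prefix of `ab` that matches the current input suffix. Reaching q2 means `ab` has been seen, and we stay there forever. Accept from q2.
        a   b  
>  q0   q1  q0 
   q1   q1  q2 
 * q2   q2  q2 
(> = start, * = accepting)

start=q0; accept=q2; q0-a->q1; q0-b->q0; q1-a->q1; q1-b->q2; q2-a->q2; q2-b->q2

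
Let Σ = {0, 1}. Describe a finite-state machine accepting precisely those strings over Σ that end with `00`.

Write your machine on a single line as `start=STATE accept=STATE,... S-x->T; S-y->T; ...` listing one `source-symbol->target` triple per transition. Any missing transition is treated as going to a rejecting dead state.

start=q0; accept=q2; q0-0->q1; q0-1->q0; q1-0->q2; q1-1->q0; q2-0->q2; q2-1->q0

Remember how much of `00` the current input suffix matches. State q0 means no match yet; q1 means the last symbol is `0`; q2 means the last 2 symbols are `00`. Only q2 accepts. On a mismatch, fall back to the longest proper suffix that is still a prefix of `00`.
A 3-state machine:
        0   1  
>  q0   q1  q0 
   q1   q2  q0 
 * q2   q2  q0 
(> = start, * = accepting)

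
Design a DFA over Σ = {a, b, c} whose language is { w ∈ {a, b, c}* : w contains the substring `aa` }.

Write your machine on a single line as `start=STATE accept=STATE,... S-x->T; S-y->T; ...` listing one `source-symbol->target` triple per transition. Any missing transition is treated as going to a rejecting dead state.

States q0..q1 record the length of the longest prefix of `aa` that matches the current input suffix. Reaching q2 means `aa` has been seen, and we stay there forever. Accept from q2.
        a   b   c  
>  q0   q1  q0  q0 
   q1   q2  q0  q0 
 * q2   q2  q2  q2 
(> = start, * = accepting)

start=q0; accept=q2; q0-a->q1; q0-b->q0; q0-c->q0; q1-a->q2; q1-b->q0; q1-c->q0; q2-a->q2; q2-b->q2; q2-c->q2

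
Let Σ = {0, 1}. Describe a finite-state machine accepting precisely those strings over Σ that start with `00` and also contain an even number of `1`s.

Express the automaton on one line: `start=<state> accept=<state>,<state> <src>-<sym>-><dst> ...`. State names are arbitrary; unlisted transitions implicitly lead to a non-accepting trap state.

start=q0 accept=q3 q0-0->q1 q0-1->q2 q1-0->q3 q1-1->q2 q2-0->q2 q2-1->q2 q3-0->q3 q3-1->q4 q4-0->q4 q4-1->q3

Build one automaton per condition and run them in lockstep. One (4 states) tracks whether the input so far still matches the prefix `00`; the other (2 states) tracks the count of `1`s modulo 2. Each combined state is a pair, one component from each; accept when both components accept. Equivalent product states are then merged.
        0   1  
>  q0   q1  q2 
   q1   q3  q2 
   q2   q2  q2 
 * q3   q3  q4 
   q4   q4  q3 
(> = start, * = accepting)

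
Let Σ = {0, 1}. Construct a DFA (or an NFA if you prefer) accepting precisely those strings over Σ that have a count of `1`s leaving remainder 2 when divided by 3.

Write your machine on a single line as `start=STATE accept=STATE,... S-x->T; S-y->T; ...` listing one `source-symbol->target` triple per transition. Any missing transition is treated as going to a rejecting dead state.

Keep the running count of `1`s modulo 3: each `1` advances along the cycle q0 → q1 → q2 → q0 while other symbols loop. Accept at q2.
        0   1  
>  q0   q0  q1 
   q1   q1  q2 
 * q2   q2  q0 
(> = start, * = accepting)

start=q0; accept=q2; q0-0->q0; q0-1->q1; q1-0->q1; q1-1->q2; q2-0->q2; q2-1->q0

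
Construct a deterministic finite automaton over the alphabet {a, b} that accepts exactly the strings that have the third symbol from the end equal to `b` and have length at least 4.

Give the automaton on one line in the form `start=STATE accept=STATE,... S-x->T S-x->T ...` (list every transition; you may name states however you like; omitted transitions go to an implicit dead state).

Build one automaton per condition and run them in lockstep. The first has 15 states tracking the last 3 symbols read; the second has 6 states tracking the input length, saturating at 5. A product state is a pair (one from each), accepting exactly when both do. Equivalent product states are then merged.
        a   b  
>  S0   S1  S1 
   S1   S1  S2 
   S2   S3  S4 
   S3   S5  S6 
   S4   S7  S8 
 * S5   S1  S2 
 * S6   S3  S4 
 * S7   S5  S6 
 * S8   S7  S8 
(> = start, * = accepting)

start=S0 accept=S5,S6,S7,S8 S0-a->S1 S0-b->S1 S1-a->S1 S1-b->S2 S2-a->S3 S2-b->S4 S3-a->S5 S3-b->S6 S4-a->S7 S4-b->S8 S5-a->S1 S5-b->S2 S6-a->S3 S6-b->S4 S7-a->S5 S7-b->S6 S8-a->S7 S8-b->S8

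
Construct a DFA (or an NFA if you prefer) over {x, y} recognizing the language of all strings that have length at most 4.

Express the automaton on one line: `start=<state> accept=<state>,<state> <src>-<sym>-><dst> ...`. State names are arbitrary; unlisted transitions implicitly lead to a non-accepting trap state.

We only need to distinguish lengths 0, 1, …, 4, and '>4'. Chain q0 → q1 → q2 → q3 → q4 → q5 on every symbol, with q5 looping. Accepting states: {q0, q1, q2, q3, q4}.
A 6-state machine:
        x   y  
>* q0   q1  q1 
 * q1   q2  q2 
 * q2   q3  q3 
 * q3   q4  q4 
 * q4   q5  q5 
   q5   q5  q5 
(> = start, * = accepting)

start=q0 accept=q0,q1,q2,q3,q4 q0-x->q1 q0-y->q1 q1-x->q2 q1-y->q2 q2-x->q3 q2-y->q3 q3-x->q4 q3-y->q4 q4-x->q5 q4-y->q5 q5-x->q5 q5-y->q5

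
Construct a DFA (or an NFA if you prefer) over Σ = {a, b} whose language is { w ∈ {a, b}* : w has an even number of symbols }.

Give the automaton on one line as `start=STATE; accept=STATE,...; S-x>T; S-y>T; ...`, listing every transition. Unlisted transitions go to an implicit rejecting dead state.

start=q0; accept=q0; q0-a>q1; q0-b>q1; q1-a>q0; q1-b>q0

Only the length mod 2 matters, so use a 2-cycle: from any state, every input symbol moves to the next state, wrapping q1 back to q0. Mark q0 accepting.
A 2-state machine:
        a   b  
>* q0   q1  q1 
   q1   q0  q0 
(> = start, * = accepting)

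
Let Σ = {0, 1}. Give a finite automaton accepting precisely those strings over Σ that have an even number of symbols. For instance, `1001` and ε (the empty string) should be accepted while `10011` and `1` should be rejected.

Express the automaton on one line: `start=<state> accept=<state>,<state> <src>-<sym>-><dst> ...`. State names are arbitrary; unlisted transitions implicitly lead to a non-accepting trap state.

Count input length modulo 2: every symbol advances one step around the cycle q0 → q1 → q0. Accept at q0.
A 2-state machine:
        0   1  
>* q0   q1  q1 
   q1   q0  q0 
(> = start, * = accepting)

start=q0 accept=q0 q0-0->q1 q0-1->q1 q1-0->q0 q1-1->q0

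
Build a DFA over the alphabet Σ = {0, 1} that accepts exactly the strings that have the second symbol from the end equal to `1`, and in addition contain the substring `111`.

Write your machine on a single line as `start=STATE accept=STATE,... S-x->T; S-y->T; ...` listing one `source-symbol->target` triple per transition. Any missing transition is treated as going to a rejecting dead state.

Run two small machines in parallel and take their product. The first has 7 states tracking the last 2 symbols read; the second has 4 states tracking whether and how much of `111` has been seen. A product state is a pair (one from each), accepting exactly when both do.
          0    1  
>  q0     q1   q2 
   q1     q3   q4 
   q2     q5   q6 
   q3     q3   q4 
   q4     q5   q6 
   q5     q3   q4 
   q6     q5   q7 
 * q7     q8   q7 
 * q8     q9  q10 
   q9     q9  q10 
   q10    q8   q7 
(> = start, * = accepting)

start=q0; accept=q7,q8; q0-0->q1; q0-1->q2; q1-0->q3; q1-1->q4; q2-0->q5; q2-1->q6; q3-0->q3; q3-1->q4; q4-0->q5; q4-1->q6; q5-0->q3; q5-1->q4; q6-0->q5; q6-1->q7; q7-0->q8; q7-1->q7; q8-0->q9; q8-1->q10; q9-0->q9; q9-1->q10; q10-0->q8; q10-1->q7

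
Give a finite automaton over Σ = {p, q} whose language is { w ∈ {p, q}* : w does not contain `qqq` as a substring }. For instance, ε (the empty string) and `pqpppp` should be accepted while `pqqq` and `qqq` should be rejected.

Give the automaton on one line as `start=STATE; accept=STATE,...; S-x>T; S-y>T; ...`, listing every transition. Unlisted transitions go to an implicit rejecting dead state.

This is the complement of 'contains `qqq`'. Use the same substring-matching states — A through D holding how much of `qqq` has just been matched — but flip the accepting set: everything except the trap D accepts.
With 4 states:
       p  q 
>* A   A  B 
 * B   A  C 
 * C   A  D 
   D   D  D 
(> = start, * = accepting)

start=A; accept=A,B,C; A-p>A; A-q>B; B-p>A; B-q>C; C-p>A; C-q>D; D-p>D; D-q>D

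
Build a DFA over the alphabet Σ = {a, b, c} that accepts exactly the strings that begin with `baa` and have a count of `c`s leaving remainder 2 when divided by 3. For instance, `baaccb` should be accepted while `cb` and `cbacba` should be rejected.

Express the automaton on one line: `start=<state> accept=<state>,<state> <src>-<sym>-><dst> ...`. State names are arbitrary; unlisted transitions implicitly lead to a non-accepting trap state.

Run two small machines in parallel and take their product. One (5 states) tracks whether the input so far still matches the prefix `baa`; the other (3 states) tracks the count of `c`s modulo 3. Each combined state is a pair, one component from each; accept when both components accept. Equivalent product states are then merged.
7 states suffice.
        a   b   c  
>  q0   q1  q2  q1 
   q1   q1  q1  q1 
   q2   q3  q1  q1 
   q3   q4  q1  q1 
   q4   q4  q4  q5 
   q5   q5  q5  q6 
 * q6   q6  q6  q4 
(> = start, * = accepting)

start=q0 accept=q6 q0-a->q1 q0-b->q2 q0-c->q1 q1-a->q1 q1-b->q1 q1-c->q1 q2-a->q3 q2-b->q1 q2-c->q1 q3-a->q4 q3-b->q1 q3-c->q1 q4-a->q4 q4-b->q4 q4-c->q5 q5-a->q5 q5-b->q5 q5-c->q6 q6-a->q6 q6-b->q6 q6-c->q4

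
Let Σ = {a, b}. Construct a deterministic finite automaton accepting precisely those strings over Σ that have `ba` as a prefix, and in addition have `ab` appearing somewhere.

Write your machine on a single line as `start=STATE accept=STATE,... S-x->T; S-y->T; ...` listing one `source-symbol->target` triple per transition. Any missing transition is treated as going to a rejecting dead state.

Build one automaton per condition and run them in lockstep. The first has 4 states tracking whether the input so far still matches the prefix `ba`; the second has 3 states tracking whether and how much of `ab` has been seen. A product state is a pair (one from each), accepting exactly when both do.
With 7 states:
        a   b  
>  q0   q1  q2 
   q1   q1  q3 
   q2   q4  q5 
   q3   q3  q3 
   q4   q4  q6 
   q5   q1  q5 
 * q6   q6  q6 
(> = start, * = accepting)

start=q0; accept=q6; q0-a->q1; q0-b->q2; q1-a->q1; q1-b->q3; q2-a->q4; q2-b->q5; q3-a->q3; q3-b->q3; q4-a->q4; q4-b->q6; q5-a->q1; q5-b->q5; q6-a->q6; q6-b->q6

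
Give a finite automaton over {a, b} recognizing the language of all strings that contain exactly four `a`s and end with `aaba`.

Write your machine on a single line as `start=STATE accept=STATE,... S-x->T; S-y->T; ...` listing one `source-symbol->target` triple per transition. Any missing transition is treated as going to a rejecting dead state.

start=q0; accept=q13; q0-a->q1; q0-b->q0; q1-a->q2; q1-b->q3; q2-a->q4; q2-b->q5; q3-a->q6; q3-b->q3; q4-a->q7; q4-b->q8; q5-a->q9; q5-b->q10; q6-a->q4; q6-b->q10; q7-a->q11; q7-b->q12; q8-a->q13; q8-b->q14; q9-a->q7; q9-b->q14; q10-a->q15; q10-b->q10; q11-a->q11; q11-b->q16; q12-a->q17; q12-b->q18; q13-a->q11; q13-b->q18; q14-a->q19; q14-b->q14; q15-a->q7; q15-b->q14; q16-a->q17; q16-b->q20; q17-a->q11; q17-b->q20; q18-a->q21; q18-b->q18; q19-a->q11; q19-b->q18; q20-a->q21; q20-b->q20; q21-a->q11; q21-b->q20

Handle the two conditions separately and then intersect. The first has 6 states tracking the count of `a`s, saturating at 5; the second has 5 states tracking how much of the suffix `aaba` has currently been matched. A product state is a pair (one from each), accepting exactly when both do.
A 22-state machine:
          a    b  
>  q0     q1   q0 
   q1     q2   q3 
   q2     q4   q5 
   q3     q6   q3 
   q4     q7   q8 
   q5     q9  q10 
   q6     q4  q10 
   q7    q11  q12 
   q8    q13  q14 
   q9     q7  q14 
   q10   q15  q10 
   q11   q11  q16 
   q12   q17  q18 
 * q13   q11  q18 
   q14   q19  q14 
   q15    q7  q14 
   q16   q17  q20 
   q17   q11  q20 
   q18   q21  q18 
   q19   q11  q18 
   q20   q21  q20 
   q21   q11  q20 
(> = start, * = accepting)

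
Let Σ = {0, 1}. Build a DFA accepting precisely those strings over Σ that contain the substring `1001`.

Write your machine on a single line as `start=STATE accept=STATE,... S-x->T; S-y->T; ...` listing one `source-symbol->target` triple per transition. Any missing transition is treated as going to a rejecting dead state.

start=q0; accept=q4; q0-0->q0; q0-1->q1; q1-0->q2; q1-1->q1; q2-0->q3; q2-1->q1; q3-0->q0; q3-1->q4; q4-0->q4; q4-1->q4

States q0..q3 record the length of the longest prefix of `1001` that matches the current input suffix. Reaching q4 means `1001` has been seen, and we stay there forever. Accept from q4.
A 5-state machine:
        0   1  
>  q0   q0  q1 
   q1   q2  q1 
   q2   q3  q1 
   q3   q0  q4 
 * q4   q4  q4 
(> = start, * = accepting)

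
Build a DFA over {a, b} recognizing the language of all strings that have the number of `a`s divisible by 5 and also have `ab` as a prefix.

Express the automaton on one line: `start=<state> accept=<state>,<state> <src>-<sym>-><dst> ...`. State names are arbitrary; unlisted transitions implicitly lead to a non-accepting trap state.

start=q0 accept=q11 q0-a->q1 q0-b->q2 q1-a->q3 q1-b->q4 q2-a->q5 q2-b->q2 q3-a->q6 q3-b->q3 q4-a->q7 q4-b->q4 q5-a->q3 q5-b->q5 q6-a->q8 q6-b->q6 q7-a->q9 q7-b->q7 q8-a->q2 q8-b->q8 q9-a->q10 q9-b->q9 q10-a->q11 q10-b->q10 q11-a->q4 q11-b->q11

Run two small machines in parallel and take their product. The first has 5 states tracking the count of `a`s modulo 5; the second has 4 states tracking whether the input so far still matches the prefix `ab`. A product state is a pair (one from each), accepting exactly when both do.
          a    b  
>  q0     q1   q2 
   q1     q3   q4 
   q2     q5   q2 
   q3     q6   q3 
   q4     q7   q4 
   q5     q3   q5 
   q6     q8   q6 
   q7     q9   q7 
   q8     q2   q8 
   q9    q10   q9 
   q10   q11  q10 
 * q11    q4  q11 
(> = start, * = accepting)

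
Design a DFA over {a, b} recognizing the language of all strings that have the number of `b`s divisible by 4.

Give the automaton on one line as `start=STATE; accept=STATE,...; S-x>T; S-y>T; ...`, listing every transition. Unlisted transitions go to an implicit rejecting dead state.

Keep the running count of `b`s modulo 4: each `b` advances along the cycle S0 → S1 → S2 → S3 → S0 while other symbols loop. Accept at S0.
4 states suffice.
        a   b  
>* S0   S0  S1 
   S1   S1  S2 
   S2   S2  S3 
   S3   S3  S0 
(> = start, * = accepting)

start=S0; accept=S0; S0-a>S0; S0-b>S1; S1-a>S1; S1-b>S2; S2-a>S2; S2-b>S3; S3-a>S3; S3-b>S0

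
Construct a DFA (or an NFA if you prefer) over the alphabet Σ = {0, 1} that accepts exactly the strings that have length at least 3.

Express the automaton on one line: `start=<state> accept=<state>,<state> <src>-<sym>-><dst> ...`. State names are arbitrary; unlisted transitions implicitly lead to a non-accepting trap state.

We only need to distinguish lengths 0, 1, …, 3, and '>3'. Chain q0 → q1 → q2 → q3 → q4 on every symbol, with q4 looping. Accepting states: {q3, q4}.
        0   1  
>  q0   q1  q1 
   q1   q2  q2 
   q2   q3  q3 
 * q3   q4  q4 
 * q4   q4  q4 
(> = start, * = accepting)

start=q0 accept=q3,q4 q0-0->q1 q0-1->q1 q1-0->q2 q1-1->q2 q2-0->q3 q2-1->q3 q3-0->q4 q3-1->q4 q4-0->q4 q4-1->q4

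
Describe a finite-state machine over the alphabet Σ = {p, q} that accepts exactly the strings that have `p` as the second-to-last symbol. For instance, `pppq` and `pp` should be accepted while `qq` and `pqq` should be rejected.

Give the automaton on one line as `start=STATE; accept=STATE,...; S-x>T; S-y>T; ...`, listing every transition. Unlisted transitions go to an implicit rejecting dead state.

start=S0; accept=S3,S4; S0-p>S1; S0-q>S2; S1-p>S3; S1-q>S4; S2-p>S5; S2-q>S6; S3-p>S3; S3-q>S4; S4-p>S5; S4-q>S6; S5-p>S3; S5-q>S4; S6-p>S5; S6-q>S6

Because acceptance depends on a position counted from the end, the machine has to buffer the most recent 2 symbols. Make each state the string of the last up-to-2 symbols read; on input `x` shift the window left and append `x`. Accept when the buffered window has length 2 and begins with `p`.
        p   q  
>  S0   S1  S2 
   S1   S3  S4 
   S2   S5  S6 
 * S3   S3  S4 
 * S4   S5  S6 
   S5   S3  S4 
   S6   S5  S6 
(> = start, * = accepting)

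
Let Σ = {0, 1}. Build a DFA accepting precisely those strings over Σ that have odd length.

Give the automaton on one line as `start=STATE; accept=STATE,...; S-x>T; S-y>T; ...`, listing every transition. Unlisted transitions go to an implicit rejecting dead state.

start=q0; accept=q1; q0-0>q1; q0-1>q1; q1-0>q0; q1-1>q0

Count input length modulo 2: every symbol advances one step around the cycle q0 → q1 → q0. Accept at q1.
With 2 states:
        0   1  
>  q0   q1  q1 
 * q1   q0  q0 
(> = start, * = accepting)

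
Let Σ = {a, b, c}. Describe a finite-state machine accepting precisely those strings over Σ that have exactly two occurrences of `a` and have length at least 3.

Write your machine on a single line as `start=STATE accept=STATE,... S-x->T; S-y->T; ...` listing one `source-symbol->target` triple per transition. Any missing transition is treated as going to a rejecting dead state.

start=q0; accept=q6; q0-a->q1; q0-b->q2; q0-c->q2; q1-a->q3; q1-b->q4; q1-c->q4; q2-a->q4; q2-b->q2; q2-c->q2; q3-a->q5; q3-b->q6; q3-c->q6; q4-a->q6; q4-b->q4; q4-c->q4; q5-a->q5; q5-b->q5; q5-c->q5; q6-a->q5; q6-b->q6; q6-c->q6

Build one automaton per condition and run them in lockstep. The first has 4 states tracking the count of `a`s, saturating at 3; the second has 5 states tracking the input length, saturating at 4. A product state is a pair (one from each), accepting exactly when both do. After merging equivalent states the machine shrinks.
With 7 states:
        a   b   c  
>  q0   q1  q2  q2 
   q1   q3  q4  q4 
   q2   q4  q2  q2 
   q3   q5  q6  q6 
   q4   q6  q4  q4 
   q5   q5  q5  q5 
 * q6   q5  q6  q6 
(> = start, * = accepting)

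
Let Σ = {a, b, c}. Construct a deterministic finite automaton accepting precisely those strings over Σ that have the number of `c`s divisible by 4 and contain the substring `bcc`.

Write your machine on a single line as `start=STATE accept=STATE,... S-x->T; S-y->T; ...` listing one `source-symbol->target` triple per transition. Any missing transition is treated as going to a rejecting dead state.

start=q0; accept=q13; q0-a->q0; q0-b->q1; q0-c->q2; q1-a->q0; q1-b->q1; q1-c->q3; q2-a->q2; q2-b->q4; q2-c->q5; q3-a->q2; q3-b->q4; q3-c->q6; q4-a->q2; q4-b->q4; q4-c->q7; q5-a->q5; q5-b->q8; q5-c->q9; q6-a->q6; q6-b->q6; q6-c->q10; q7-a->q5; q7-b->q8; q7-c->q10; q8-a->q5; q8-b->q8; q8-c->q11; q9-a->q9; q9-b->q12; q9-c->q0; q10-a->q10; q10-b->q10; q10-c->q13; q11-a->q9; q11-b->q12; q11-c->q13; q12-a->q9; q12-b->q12; q12-c->q14; q13-a->q13; q13-b->q13; q13-c->q15; q14-a->q0; q14-b->q1; q14-c->q15; q15-a->q15; q15-b->q15; q15-c->q6

Run two small machines in parallel and take their product. The first has 4 states tracking the count of `c`s modulo 4; the second has 4 states tracking whether and how much of `bcc` has been seen. A product state is a pair (one from each), accepting exactly when both do.
16 states suffice.
          a    b    c  
>  q0     q0   q1   q2 
   q1     q0   q1   q3 
   q2     q2   q4   q5 
   q3     q2   q4   q6 
   q4     q2   q4   q7 
   q5     q5   q8   q9 
   q6     q6   q6  q10 
   q7     q5   q8  q10 
   q8     q5   q8  q11 
   q9     q9  q12   q0 
   q10   q10  q10  q13 
   q11    q9  q12  q13 
   q12    q9  q12  q14 
 * q13   q13  q13  q15 
   q14    q0   q1  q15 
   q15   q15  q15   q6 
(> = start, * = accepting)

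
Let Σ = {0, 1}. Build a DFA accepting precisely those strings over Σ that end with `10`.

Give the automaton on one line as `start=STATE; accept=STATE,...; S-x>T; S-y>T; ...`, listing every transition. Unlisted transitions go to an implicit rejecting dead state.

start=A; accept=C; A-0>A; A-1>B; B-0>C; B-1>B; C-0>A; C-1>B

Let each state record the length of the longest suffix of the input read so far that is also a prefix of `10`. B means the last symbol is `1`; C means the last 2 symbols are `10`. Accept only at C, where the string currently ends in `10`.
       0  1 
>  A   A  B 
   B   C  B 
 * C   A  B 
(> = start, * = accepting)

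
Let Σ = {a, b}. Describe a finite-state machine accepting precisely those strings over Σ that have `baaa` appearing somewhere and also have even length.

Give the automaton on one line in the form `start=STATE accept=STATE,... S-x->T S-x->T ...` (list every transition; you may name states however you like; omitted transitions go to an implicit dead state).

Handle the two conditions separately and then intersect. One (5 states) tracks whether and how much of `baaa` has been seen; the other (2 states) tracks the input length modulo 2. Each combined state is a pair, one component from each; accept when both components accept.
        a   b  
>  q0   q1  q2 
   q1   q0  q3 
   q2   q4  q3 
   q3   q5  q2 
   q4   q6  q2 
   q5   q7  q3 
   q6   q8  q3 
   q7   q9  q2 
 * q8   q9  q9 
   q9   q8  q8 
(> = start, * = accepting)

start=q0 accept=q8 q0-a->q1 q0-b->q2 q1-a->q0 q1-b->q3 q2-a->q4 q2-b->q3 q3-a->q5 q3-b->q2 q4-a->q6 q4-b->q2 q5-a->q7 q5-b->q3 q6-a->q8 q6-b->q3 q7-a->q9 q7-b->q2 q8-a->q9 q8-b->q9 q9-a->q8 q9-b->q8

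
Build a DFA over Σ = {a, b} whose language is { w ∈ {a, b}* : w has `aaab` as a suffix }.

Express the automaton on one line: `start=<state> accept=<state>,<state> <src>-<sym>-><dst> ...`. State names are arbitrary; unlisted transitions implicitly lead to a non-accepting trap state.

start=s0 accept=s4 s0-a->s1 s0-b->s0 s1-a->s2 s1-b->s0 s2-a->s3 s2-b->s0 s3-a->s3 s3-b->s4 s4-a->s1 s4-b->s0

Let each state record the length of the longest suffix of the input read so far that is also a prefix of `aaab`. s1 means the last symbol is `a`; s2 means the last 2 symbols are `aa`; s3 means the last 3 symbols are `aaa`; s4 means the last 4 symbols are `aaab`. Accept only at s4, where the string currently ends in `aaab`.
With 5 states:
        a   b  
>  s0   s1  s0 
   s1   s2  s0 
   s2   s3  s0 
   s3   s3  s4 
 * s4   s1  s0 
(> = start, * = accepting)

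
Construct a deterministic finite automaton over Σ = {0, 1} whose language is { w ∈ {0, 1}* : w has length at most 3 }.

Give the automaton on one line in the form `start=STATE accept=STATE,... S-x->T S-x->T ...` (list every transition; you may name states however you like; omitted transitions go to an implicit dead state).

We only need to distinguish lengths 0, 1, …, 3, and '>3'. Chain q0 → q1 → q2 → q3 → q4 on every symbol, with q4 looping. Accepting states: {q0, q1, q2, q3}.
A 5-state machine:
        0   1  
>* q0   q1  q1 
 * q1   q2  q2 
 * q2   q3  q3 
 * q3   q4  q4 
   q4   q4  q4 
(> = start, * = accepting)

start=q0 accept=q0,q1,q2,q3 q0-0->q1 q0-1->q1 q1-0->q2 q1-1->q2 q2-0->q3 q2-1->q3 q3-0->q4 q3-1->q4 q4-0->q4 q4-1->q4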